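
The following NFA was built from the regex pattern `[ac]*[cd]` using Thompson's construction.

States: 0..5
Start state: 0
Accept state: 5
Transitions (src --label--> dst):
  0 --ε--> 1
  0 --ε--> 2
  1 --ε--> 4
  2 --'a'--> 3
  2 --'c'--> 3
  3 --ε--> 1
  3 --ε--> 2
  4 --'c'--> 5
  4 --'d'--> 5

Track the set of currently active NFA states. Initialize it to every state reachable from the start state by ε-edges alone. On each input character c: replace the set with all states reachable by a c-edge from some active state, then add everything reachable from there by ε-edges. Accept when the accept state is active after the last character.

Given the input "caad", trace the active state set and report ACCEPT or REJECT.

start: ε-closure({0}) = {0,1,2,4}
'c' @ 1: {1,2,3,4,5}  [accepting]
'a' @ 2: {1,2,3,4}
'a' @ 3: {1,2,3,4}
'd' @ 4: {5}  [accepting]
final: {5}; accept 5 in set

Answer: ACCEPT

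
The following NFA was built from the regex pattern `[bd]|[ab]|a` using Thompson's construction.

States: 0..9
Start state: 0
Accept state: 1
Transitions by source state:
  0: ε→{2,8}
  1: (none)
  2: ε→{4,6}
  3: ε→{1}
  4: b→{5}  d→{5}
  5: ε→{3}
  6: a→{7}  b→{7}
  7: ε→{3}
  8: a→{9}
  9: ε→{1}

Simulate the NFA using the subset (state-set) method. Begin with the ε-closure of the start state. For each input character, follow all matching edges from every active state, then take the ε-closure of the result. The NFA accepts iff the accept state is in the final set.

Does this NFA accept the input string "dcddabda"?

Answer: REJECT

Steps:
initial (ε-close {0}): {0,2,4,6,8}
'd' @ 1: {1,3,5}  [accepting]
'c' @ 2: {}  — no active states
rest 'ddabda' ignored (set empty)
end set {} — state 1 not in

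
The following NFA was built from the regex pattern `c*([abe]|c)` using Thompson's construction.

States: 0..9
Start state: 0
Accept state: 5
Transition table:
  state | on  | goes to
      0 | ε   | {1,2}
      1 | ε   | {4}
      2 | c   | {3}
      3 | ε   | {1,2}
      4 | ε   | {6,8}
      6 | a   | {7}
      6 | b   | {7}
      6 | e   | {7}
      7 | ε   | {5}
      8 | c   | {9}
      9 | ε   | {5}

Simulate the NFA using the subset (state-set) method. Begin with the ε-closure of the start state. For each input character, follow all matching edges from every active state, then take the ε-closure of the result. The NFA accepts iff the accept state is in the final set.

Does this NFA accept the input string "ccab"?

S₀ = ε-closure({0}) = {0,1,2,4,6,8}
'c' @ 1: {1,2,3,4,5,6,8,9}  [accepting]
'c' @ 2: {1,2,3,4,5,6,8,9}  [accepting]
'a' @ 3: {5,7}  [accepting]
'b' @ 4: {}  — dead — no transitions
after full input: {}  (accept=5 not in)

Answer: REJECT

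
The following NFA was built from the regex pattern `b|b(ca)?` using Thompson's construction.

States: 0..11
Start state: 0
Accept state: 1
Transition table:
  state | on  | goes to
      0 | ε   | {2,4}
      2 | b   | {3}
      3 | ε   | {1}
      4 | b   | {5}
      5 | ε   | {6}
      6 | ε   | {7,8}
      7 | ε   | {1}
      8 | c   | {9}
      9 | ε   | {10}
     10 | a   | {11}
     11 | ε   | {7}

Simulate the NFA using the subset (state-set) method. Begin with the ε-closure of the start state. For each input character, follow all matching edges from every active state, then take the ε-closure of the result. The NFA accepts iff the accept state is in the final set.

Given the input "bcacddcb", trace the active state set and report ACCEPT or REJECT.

initial (ε-close {0}): {0,2,4}
'b' @ 1: {1,3,5,6,7,8}  ✓accept
'c' @ 2: {9,10}
'a' @ 3: {1,7,11}  ✓accept
'c' @ 4: {}  — state set empty
rest 'ddcb' ignored (set empty)
after full input: {}  (accept=1 not in)

Answer: REJECT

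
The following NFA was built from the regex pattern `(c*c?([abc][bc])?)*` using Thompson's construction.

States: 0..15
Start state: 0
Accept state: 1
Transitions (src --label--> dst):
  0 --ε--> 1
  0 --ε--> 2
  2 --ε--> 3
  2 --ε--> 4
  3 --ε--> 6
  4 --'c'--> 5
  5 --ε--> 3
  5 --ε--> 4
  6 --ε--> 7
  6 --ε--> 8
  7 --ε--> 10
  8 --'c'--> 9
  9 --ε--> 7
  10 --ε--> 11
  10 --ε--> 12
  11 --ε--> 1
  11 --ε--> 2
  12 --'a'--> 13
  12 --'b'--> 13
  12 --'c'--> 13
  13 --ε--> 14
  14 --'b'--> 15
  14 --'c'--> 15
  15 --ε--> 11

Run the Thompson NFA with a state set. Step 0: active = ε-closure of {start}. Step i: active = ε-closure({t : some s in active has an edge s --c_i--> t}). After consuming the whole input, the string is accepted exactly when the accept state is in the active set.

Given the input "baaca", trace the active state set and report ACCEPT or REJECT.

Answer: REJECT

Steps:
S₀ = ε-closure({0}) = {0,1,2,3,4,6,7,8,10,11,12}
'b' @ 1: {13,14}
'a' @ 2: {}  — state set empty
rest 'aca' ignored (set empty)
after full input: {}  (accept=1 not in)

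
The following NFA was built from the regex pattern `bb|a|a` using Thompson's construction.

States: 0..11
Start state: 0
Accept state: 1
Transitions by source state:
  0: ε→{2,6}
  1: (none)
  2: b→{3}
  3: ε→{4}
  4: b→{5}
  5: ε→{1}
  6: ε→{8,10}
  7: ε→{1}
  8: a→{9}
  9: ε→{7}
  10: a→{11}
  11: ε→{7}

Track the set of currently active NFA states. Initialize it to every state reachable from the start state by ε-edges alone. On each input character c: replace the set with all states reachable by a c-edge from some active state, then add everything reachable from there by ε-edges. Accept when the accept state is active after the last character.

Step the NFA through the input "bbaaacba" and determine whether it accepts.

Answer: REJECT

Derivation:
S₀ = ε-closure({0}) = {0,2,6,8,10}
'b' @ 1: {3,4}
'b' @ 2: {1,5}  [accepting]
'a' @ 3: {}  — state set empty
rest 'aacba' ignored (set empty)
final: {}; accept 1 not in set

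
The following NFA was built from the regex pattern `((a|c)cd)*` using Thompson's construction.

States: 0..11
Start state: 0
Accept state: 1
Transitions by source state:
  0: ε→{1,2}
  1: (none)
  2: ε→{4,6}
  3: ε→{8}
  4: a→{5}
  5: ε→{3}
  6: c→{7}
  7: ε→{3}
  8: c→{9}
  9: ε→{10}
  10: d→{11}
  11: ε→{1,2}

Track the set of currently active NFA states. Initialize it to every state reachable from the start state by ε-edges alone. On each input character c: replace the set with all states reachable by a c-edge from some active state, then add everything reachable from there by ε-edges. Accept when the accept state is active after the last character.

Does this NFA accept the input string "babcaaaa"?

initial (ε-close {0}): {0,1,2,4,6}
'b' @ 1: {}  — state set empty
rest 'abcaaaa' ignored (set empty)
after full input: {}  (accept=1 not in)

Answer: REJECT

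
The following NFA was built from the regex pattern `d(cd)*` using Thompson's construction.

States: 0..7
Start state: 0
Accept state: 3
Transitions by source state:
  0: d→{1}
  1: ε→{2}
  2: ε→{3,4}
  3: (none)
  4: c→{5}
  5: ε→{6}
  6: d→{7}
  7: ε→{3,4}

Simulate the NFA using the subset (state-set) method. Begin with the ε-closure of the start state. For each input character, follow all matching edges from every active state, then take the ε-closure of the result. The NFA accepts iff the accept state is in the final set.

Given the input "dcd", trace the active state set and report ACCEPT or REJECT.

initial (ε-close {0}): {0}
'd' @ 1: {1,2,3,4}  ✓accept
'c' @ 2: {5,6}
'd' @ 3: {3,4,7}  ✓accept
end set {3,4,7} — state 3 in

Answer: ACCEPT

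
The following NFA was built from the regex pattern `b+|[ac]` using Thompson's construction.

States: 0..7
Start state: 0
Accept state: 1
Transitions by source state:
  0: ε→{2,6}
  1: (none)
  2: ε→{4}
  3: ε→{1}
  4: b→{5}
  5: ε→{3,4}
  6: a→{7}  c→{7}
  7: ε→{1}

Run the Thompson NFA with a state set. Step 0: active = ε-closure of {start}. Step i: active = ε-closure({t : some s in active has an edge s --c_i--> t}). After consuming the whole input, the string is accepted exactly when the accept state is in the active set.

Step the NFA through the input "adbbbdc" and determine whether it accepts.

S₀ = ε-closure({0}) = {0,2,4,6}
'a' @ 1: {1,7}  (accept∈set)
'd' @ 2: {}  — no active states
rest 'bbbdc' ignored (set empty)
after full input: {}  (accept=1 not in)

Answer: REJECT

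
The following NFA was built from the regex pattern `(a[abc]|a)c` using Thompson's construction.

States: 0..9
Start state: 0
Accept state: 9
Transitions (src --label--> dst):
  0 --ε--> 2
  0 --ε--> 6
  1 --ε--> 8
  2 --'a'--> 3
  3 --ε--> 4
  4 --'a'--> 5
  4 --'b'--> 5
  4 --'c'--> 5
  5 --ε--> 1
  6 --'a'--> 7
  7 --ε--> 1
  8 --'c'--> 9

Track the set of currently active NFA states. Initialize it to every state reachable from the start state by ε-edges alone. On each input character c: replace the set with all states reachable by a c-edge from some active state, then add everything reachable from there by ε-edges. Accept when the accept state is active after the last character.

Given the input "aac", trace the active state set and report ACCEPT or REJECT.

Answer: ACCEPT

Derivation:
initial (ε-close {0}): {0,2,6}
'a' @ 1: {1,3,4,7,8}
'a' @ 2: {1,5,8}
'c' @ 3: {9}  (accept∈set)
after full input: {9}  (accept=9 in)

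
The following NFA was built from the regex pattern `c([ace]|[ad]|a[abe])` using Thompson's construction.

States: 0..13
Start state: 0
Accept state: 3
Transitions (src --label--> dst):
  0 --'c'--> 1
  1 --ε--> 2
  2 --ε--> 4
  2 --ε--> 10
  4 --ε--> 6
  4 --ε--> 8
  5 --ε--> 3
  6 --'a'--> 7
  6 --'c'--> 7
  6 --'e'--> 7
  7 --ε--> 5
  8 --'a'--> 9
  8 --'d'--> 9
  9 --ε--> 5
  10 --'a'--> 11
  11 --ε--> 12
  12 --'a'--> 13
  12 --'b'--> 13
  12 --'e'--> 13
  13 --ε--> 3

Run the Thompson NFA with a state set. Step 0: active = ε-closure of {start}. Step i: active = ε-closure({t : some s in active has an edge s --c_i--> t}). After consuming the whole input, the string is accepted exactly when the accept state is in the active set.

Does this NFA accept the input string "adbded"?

start: ε-closure({0}) = {0}
'a' @ 1: {}  — no active states
rest 'dbded' ignored (set empty)
end set {} — state 3 not in

Answer: REJECT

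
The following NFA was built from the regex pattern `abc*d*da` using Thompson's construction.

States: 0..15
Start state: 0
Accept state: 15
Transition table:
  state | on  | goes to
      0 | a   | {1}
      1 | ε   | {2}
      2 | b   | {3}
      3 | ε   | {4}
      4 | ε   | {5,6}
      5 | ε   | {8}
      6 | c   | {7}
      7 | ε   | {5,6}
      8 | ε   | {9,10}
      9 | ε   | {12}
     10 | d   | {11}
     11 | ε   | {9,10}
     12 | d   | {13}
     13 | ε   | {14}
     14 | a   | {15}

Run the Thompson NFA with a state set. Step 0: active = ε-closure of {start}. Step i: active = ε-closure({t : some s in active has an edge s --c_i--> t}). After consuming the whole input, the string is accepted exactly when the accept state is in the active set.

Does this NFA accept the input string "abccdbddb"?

Answer: REJECT

Steps:
S₀ = ε-closure({0}) = {0}
'a' @ 1: {1,2}
'b' @ 2: {3,4,5,6,8,9,10,12}
'c' @ 3: {5,6,7,8,9,10,12}
'c' @ 4: {5,6,7,8,9,10,12}
'd' @ 5: {9,10,11,12,13,14}
'b' @ 6: {}  — dead — no transitions
rest 'ddb' ignored (set empty)
after full input: {}  (accept=15 not in)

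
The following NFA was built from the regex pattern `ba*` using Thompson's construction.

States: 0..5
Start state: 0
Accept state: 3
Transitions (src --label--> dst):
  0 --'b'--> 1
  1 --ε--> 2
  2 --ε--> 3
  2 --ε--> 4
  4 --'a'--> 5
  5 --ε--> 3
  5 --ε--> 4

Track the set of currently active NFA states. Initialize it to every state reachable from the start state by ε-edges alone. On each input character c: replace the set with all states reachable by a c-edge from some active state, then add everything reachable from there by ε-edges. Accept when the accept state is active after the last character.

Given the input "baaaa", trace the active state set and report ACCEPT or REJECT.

Answer: ACCEPT

Steps:
start: ε-closure({0}) = {0}
'b' @ 1: {1,2,3,4}  [accepting]
'a' @ 2: {3,4,5}  [accepting]
'a' @ 3: {3,4,5}  [accepting]
'a' @ 4: {3,4,5}  [accepting]
'a' @ 5: {3,4,5}  [accepting]
end set {3,4,5} — state 3 in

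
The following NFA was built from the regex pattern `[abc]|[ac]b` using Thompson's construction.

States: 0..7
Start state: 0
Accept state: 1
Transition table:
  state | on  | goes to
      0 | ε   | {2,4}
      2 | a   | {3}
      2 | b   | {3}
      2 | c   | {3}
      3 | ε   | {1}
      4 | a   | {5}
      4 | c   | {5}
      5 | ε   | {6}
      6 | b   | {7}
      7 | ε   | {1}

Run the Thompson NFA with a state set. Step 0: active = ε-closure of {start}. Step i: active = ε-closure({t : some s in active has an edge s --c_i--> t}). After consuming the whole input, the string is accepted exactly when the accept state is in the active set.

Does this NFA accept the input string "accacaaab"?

start: ε-closure({0}) = {0,2,4}
'a' @ 1: {1,3,5,6}  ✓accept
'c' @ 2: {}  — state set empty
rest 'cacaaab' ignored (set empty)
final: {}; accept 1 not in set

Answer: REJECT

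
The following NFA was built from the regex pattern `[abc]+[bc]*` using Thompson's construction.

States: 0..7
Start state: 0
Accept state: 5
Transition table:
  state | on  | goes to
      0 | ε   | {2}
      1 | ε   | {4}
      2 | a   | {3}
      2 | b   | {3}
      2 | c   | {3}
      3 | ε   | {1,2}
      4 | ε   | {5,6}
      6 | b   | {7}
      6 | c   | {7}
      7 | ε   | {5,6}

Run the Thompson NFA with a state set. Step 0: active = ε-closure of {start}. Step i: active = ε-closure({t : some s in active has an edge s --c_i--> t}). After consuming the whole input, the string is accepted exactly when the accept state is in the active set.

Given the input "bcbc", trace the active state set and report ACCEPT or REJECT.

Answer: ACCEPT

Steps:
start: ε-closure({0}) = {0,2}
'b' @ 1: {1,2,3,4,5,6}  (accept∈set)
'c' @ 2: {1,2,3,4,5,6,7}  (accept∈set)
'b' @ 3: {1,2,3,4,5,6,7}  (accept∈set)
'c' @ 4: {1,2,3,4,5,6,7}  (accept∈set)
end set {1,2,3,4,5,6,7} — state 5 in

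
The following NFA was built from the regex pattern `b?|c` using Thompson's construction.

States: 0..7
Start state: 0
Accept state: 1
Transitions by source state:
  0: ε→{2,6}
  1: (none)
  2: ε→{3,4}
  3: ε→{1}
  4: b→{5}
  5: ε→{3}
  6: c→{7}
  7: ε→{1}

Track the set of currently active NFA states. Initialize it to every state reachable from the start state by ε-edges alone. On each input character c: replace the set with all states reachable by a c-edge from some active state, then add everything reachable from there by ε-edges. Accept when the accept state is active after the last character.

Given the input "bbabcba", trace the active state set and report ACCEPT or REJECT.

start: ε-closure({0}) = {0,1,2,3,4,6}
'b' @ 1: {1,3,5}  ✓accept
'b' @ 2: {}  — no active states
rest 'abcba' ignored (set empty)
after full input: {}  (accept=1 not in)

Answer: REJECT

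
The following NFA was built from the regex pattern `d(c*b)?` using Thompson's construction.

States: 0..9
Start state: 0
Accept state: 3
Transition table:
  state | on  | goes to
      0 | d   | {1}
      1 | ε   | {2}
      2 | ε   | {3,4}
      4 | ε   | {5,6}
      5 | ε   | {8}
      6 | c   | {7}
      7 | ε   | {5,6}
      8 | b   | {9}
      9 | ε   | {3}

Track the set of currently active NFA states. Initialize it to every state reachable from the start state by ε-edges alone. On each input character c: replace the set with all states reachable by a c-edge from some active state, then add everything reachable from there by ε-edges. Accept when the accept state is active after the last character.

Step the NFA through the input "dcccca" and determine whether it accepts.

initial (ε-close {0}): {0}
'd' @ 1: {1,2,3,4,5,6,8}  (accept∈set)
'c' @ 2: {5,6,7,8}
'c' @ 3: {5,6,7,8}
'c' @ 4: {5,6,7,8}
'c' @ 5: {5,6,7,8}
'a' @ 6: {}  — dead — no transitions
after full input: {}  (accept=3 not in)

Answer: REJECT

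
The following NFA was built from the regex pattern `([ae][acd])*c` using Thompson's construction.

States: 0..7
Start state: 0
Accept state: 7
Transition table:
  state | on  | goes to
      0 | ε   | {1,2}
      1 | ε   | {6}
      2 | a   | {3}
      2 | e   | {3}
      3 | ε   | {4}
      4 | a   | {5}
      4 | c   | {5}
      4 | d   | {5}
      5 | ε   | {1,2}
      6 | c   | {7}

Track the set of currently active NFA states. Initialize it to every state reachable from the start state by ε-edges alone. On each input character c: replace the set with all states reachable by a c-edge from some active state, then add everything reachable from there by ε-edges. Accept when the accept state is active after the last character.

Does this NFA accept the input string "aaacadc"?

initial (ε-close {0}): {0,1,2,6}
'a' @ 1: {3,4}
'a' @ 2: {1,2,5,6}
'a' @ 3: {3,4}
'c' @ 4: {1,2,5,6}
'a' @ 5: {3,4}
'd' @ 6: {1,2,5,6}
'c' @ 7: {7}  [accepting]
after full input: {7}  (accept=7 in)

Answer: ACCEPT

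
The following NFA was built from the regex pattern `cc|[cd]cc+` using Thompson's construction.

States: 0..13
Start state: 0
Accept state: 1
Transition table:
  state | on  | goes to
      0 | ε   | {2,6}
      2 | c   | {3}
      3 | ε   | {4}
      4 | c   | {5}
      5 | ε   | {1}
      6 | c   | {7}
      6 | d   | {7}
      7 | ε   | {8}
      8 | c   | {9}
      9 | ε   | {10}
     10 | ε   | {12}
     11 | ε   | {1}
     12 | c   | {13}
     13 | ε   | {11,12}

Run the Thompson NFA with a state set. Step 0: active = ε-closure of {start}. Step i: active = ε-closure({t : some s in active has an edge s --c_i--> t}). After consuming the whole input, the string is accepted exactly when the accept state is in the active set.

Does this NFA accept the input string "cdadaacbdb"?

Answer: REJECT

Trace:
initial (ε-close {0}): {0,2,6}
'c' @ 1: {3,4,7,8}
'd' @ 2: {}  — no active states
rest 'adaacbdb' ignored (set empty)
after full input: {}  (accept=1 not in)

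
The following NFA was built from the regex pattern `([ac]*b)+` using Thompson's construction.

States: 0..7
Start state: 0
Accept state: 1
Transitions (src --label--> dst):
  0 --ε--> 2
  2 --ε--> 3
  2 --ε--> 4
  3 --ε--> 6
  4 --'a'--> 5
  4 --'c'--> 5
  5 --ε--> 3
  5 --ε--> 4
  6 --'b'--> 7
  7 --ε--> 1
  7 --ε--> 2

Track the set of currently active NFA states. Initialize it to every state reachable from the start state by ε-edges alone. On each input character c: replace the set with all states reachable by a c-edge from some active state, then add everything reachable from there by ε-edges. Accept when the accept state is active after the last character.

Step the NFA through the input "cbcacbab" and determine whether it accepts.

start: ε-closure({0}) = {0,2,3,4,6}
'c' @ 1: {3,4,5,6}
'b' @ 2: {1,2,3,4,6,7}  ✓accept
'c' @ 3: {3,4,5,6}
'a' @ 4: {3,4,5,6}
'c' @ 5: {3,4,5,6}
'b' @ 6: {1,2,3,4,6,7}  ✓accept
'a' @ 7: {3,4,5,6}
'b' @ 8: {1,2,3,4,6,7}  ✓accept
final: {1,2,3,4,6,7}; accept 1 in set

Answer: ACCEPT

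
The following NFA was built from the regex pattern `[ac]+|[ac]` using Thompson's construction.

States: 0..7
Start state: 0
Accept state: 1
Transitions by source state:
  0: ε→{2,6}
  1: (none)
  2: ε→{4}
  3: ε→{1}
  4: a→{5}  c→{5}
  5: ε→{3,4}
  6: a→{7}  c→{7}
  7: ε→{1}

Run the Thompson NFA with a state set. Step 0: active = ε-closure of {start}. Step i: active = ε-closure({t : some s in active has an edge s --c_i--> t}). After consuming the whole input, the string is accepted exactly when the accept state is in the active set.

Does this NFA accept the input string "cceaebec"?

Answer: REJECT

Trace:
initial (ε-close {0}): {0,2,4,6}
'c' @ 1: {1,3,4,5,7}  (accept∈set)
'c' @ 2: {1,3,4,5}  (accept∈set)
'e' @ 3: {}  — dead — no transitions
rest 'aebec' ignored (set empty)
after full input: {}  (accept=1 not in)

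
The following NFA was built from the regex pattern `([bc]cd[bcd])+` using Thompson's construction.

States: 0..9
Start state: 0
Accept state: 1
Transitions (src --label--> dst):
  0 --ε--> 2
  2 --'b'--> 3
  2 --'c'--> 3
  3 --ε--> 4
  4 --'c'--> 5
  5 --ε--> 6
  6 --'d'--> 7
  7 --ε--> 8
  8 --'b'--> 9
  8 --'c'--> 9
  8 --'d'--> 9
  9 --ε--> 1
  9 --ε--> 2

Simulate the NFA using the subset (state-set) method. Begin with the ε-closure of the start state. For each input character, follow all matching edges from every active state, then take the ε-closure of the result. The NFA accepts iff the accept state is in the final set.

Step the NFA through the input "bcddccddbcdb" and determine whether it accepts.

initial (ε-close {0}): {0,2}
'b' @ 1: {3,4}
'c' @ 2: {5,6}
'd' @ 3: {7,8}
'd' @ 4: {1,2,9}  [accepting]
'c' @ 5: {3,4}
'c' @ 6: {5,6}
'd' @ 7: {7,8}
'd' @ 8: {1,2,9}  [accepting]
'b' @ 9: {3,4}
'c' @ 10: {5,6}
'd' @ 11: {7,8}
'b' @ 12: {1,2,9}  [accepting]
end set {1,2,9} — state 1 in

Answer: ACCEPT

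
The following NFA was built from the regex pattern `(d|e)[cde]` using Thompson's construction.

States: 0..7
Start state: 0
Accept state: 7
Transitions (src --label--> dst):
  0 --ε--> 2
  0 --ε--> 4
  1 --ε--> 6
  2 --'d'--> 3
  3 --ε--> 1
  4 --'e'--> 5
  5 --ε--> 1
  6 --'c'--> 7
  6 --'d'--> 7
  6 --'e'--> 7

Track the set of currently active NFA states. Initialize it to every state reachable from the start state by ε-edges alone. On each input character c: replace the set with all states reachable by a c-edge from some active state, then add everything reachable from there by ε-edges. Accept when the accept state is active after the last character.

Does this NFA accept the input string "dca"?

Answer: REJECT

Derivation:
start: ε-closure({0}) = {0,2,4}
'd' @ 1: {1,3,6}
'c' @ 2: {7}  ✓accept
'a' @ 3: {}  — no active states
after full input: {}  (accept=7 not in)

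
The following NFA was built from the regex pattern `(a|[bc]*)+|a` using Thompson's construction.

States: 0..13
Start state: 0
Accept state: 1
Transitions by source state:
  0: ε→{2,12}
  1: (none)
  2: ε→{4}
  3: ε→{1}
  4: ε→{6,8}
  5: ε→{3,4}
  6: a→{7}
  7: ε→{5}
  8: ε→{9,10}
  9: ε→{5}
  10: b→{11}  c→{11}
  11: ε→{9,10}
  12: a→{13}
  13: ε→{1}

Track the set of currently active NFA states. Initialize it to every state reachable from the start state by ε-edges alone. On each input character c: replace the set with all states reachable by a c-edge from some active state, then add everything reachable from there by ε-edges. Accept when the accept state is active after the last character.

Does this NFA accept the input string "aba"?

Answer: ACCEPT

Derivation:
start: ε-closure({0}) = {0,1,2,3,4,5,6,8,9,10,12}
'a' @ 1: {1,3,4,5,6,7,8,9,10,13}  ✓accept
'b' @ 2: {1,3,4,5,6,8,9,10,11}  ✓accept
'a' @ 3: {1,3,4,5,6,7,8,9,10}  ✓accept
final: {1,3,4,5,6,7,8,9,10}; accept 1 in set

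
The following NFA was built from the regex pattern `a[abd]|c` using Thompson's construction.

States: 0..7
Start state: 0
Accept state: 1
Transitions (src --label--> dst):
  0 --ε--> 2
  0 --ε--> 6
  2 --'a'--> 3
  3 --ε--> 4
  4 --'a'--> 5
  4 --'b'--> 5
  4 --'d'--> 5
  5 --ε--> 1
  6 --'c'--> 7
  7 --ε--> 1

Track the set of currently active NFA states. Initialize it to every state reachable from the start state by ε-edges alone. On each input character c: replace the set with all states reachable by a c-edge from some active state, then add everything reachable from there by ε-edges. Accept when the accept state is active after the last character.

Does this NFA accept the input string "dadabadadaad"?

S₀ = ε-closure({0}) = {0,2,6}
'd' @ 1: {}  — state set empty
rest 'adabadadaad' ignored (set empty)
final: {}; accept 1 not in set

Answer: REJECT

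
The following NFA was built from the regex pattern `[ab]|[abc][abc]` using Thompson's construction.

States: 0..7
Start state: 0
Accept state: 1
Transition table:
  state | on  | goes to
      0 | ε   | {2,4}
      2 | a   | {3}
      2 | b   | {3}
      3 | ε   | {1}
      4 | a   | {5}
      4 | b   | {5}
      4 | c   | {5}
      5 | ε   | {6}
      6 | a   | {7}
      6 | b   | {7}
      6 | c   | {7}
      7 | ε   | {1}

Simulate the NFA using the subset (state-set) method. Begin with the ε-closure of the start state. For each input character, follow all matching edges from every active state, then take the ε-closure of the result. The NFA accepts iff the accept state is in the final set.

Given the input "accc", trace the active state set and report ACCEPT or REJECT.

Answer: REJECT

Trace:
initial (ε-close {0}): {0,2,4}
'a' @ 1: {1,3,5,6}  (accept∈set)
'c' @ 2: {1,7}  (accept∈set)
'c' @ 3: {}  — state set empty
rest 'c' ignored (set empty)
after full input: {}  (accept=1 not in)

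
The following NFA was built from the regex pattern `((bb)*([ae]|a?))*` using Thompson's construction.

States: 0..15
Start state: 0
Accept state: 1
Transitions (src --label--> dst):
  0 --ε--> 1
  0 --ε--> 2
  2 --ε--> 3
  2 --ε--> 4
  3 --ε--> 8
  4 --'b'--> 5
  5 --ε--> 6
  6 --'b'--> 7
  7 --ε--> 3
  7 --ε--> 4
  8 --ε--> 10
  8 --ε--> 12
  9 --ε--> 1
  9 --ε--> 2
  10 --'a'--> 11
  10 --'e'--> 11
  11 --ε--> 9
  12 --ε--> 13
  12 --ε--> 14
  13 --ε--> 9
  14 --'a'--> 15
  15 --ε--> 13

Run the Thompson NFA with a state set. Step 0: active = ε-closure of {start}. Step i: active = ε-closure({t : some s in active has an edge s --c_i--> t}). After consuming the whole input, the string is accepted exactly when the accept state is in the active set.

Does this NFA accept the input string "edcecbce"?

Answer: REJECT

Trace:
S₀ = ε-closure({0}) = {0,1,2,3,4,8,9,10,12,13,14}
'e' @ 1: {1,2,3,4,8,9,10,11,12,13,14}  ✓accept
'd' @ 2: {}  — state set empty
rest 'cecbce' ignored (set empty)
final: {}; accept 1 not in set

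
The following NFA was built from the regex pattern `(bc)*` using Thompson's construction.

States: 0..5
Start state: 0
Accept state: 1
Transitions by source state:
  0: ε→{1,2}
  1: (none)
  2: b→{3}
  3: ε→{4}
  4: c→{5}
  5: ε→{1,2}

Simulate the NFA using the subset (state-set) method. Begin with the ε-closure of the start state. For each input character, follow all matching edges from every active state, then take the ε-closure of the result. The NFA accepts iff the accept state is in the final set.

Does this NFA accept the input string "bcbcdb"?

Answer: REJECT

Steps:
start: ε-closure({0}) = {0,1,2}
'b' @ 1: {3,4}
'c' @ 2: {1,2,5}  [accepting]
'b' @ 3: {3,4}
'c' @ 4: {1,2,5}  [accepting]
'd' @ 5: {}  — no active states
rest 'b' ignored (set empty)
final: {}; accept 1 not in set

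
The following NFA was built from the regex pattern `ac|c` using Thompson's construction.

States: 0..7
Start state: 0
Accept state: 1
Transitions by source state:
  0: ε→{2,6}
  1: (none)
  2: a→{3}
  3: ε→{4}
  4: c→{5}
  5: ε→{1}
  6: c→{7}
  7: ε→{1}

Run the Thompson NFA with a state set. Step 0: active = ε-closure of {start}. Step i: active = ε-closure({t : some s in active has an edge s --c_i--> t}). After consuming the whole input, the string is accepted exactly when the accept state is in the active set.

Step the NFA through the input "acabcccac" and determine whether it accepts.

start: ε-closure({0}) = {0,2,6}
'a' @ 1: {3,4}
'c' @ 2: {1,5}  (accept∈set)
'a' @ 3: {}  — state set empty
rest 'bcccac' ignored (set empty)
final: {}; accept 1 not in set

Answer: REJECT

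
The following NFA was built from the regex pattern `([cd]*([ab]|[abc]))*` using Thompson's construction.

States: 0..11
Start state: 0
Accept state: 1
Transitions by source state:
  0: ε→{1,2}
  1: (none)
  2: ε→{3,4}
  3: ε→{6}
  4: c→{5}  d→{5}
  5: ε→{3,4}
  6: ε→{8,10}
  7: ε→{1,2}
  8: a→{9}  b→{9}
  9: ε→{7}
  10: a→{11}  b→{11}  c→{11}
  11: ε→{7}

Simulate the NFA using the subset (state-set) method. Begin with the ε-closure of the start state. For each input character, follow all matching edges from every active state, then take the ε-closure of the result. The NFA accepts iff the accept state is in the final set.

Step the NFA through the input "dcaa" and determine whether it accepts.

initial (ε-close {0}): {0,1,2,3,4,6,8,10}
'd' @ 1: {3,4,5,6,8,10}
'c' @ 2: {1,2,3,4,5,6,7,8,10,11}  ✓accept
'a' @ 3: {1,2,3,4,6,7,8,9,10,11}  ✓accept
'a' @ 4: {1,2,3,4,6,7,8,9,10,11}  ✓accept
end set {1,2,3,4,6,7,8,9,10,11} — state 1 in

Answer: ACCEPT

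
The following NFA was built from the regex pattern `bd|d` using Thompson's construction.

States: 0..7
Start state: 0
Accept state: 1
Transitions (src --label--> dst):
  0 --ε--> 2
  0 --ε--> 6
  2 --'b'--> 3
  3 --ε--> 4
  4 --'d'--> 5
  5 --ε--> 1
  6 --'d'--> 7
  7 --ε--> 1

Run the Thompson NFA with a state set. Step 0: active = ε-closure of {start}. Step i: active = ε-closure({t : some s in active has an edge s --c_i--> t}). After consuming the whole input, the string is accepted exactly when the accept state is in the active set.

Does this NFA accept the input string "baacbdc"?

S₀ = ε-closure({0}) = {0,2,6}
'b' @ 1: {3,4}
'a' @ 2: {}  — no active states
rest 'acbdc' ignored (set empty)
end set {} — state 1 not in

Answer: REJECT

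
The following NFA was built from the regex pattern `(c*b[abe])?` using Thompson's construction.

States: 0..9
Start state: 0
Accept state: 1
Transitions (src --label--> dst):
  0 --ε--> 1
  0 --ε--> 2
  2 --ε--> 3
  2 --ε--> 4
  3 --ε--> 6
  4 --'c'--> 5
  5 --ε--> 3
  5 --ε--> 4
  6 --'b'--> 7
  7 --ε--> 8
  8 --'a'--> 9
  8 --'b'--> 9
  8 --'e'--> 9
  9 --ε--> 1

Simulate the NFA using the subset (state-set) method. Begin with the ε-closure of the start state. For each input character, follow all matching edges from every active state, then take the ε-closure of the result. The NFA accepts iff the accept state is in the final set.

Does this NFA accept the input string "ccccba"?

initial (ε-close {0}): {0,1,2,3,4,6}
'c' @ 1: {3,4,5,6}
'c' @ 2: {3,4,5,6}
'c' @ 3: {3,4,5,6}
'c' @ 4: {3,4,5,6}
'b' @ 5: {7,8}
'a' @ 6: {1,9}  [accepting]
end set {1,9} — state 1 in

Answer: ACCEPT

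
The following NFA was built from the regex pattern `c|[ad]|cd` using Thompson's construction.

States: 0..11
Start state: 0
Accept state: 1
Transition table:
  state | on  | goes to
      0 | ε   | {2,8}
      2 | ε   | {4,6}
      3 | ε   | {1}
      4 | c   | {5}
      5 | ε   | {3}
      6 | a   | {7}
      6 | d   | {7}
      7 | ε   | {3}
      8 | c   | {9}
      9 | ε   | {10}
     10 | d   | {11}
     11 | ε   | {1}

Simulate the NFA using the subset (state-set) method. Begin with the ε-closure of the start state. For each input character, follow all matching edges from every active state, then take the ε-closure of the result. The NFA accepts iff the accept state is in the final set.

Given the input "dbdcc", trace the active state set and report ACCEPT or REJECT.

S₀ = ε-closure({0}) = {0,2,4,6,8}
'd' @ 1: {1,3,7}  (accept∈set)
'b' @ 2: {}  — dead — no transitions
rest 'dcc' ignored (set empty)
after full input: {}  (accept=1 not in)

Answer: REJECT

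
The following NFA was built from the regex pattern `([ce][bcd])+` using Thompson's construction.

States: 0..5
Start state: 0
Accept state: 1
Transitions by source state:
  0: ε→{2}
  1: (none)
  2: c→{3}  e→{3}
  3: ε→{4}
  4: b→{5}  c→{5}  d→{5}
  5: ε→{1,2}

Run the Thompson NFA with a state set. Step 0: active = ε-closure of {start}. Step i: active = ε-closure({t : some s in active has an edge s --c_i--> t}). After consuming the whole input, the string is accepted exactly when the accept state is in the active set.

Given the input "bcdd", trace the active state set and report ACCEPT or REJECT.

initial (ε-close {0}): {0,2}
'b' @ 1: {}  — state set empty
rest 'cdd' ignored (set empty)
final: {}; accept 1 not in set

Answer: REJECT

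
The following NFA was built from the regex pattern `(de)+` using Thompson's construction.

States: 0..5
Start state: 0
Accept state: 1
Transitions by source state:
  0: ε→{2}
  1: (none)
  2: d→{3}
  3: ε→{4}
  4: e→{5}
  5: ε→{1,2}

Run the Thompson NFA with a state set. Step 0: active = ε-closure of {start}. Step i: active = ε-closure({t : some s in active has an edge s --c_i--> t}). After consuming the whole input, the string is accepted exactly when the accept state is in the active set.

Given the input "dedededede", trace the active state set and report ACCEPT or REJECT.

Answer: ACCEPT

Derivation:
start: ε-closure({0}) = {0,2}
'd' @ 1: {3,4}
'e' @ 2: {1,2,5}  ✓accept
'd' @ 3: {3,4}
'e' @ 4: {1,2,5}  ✓accept
'd' @ 5: {3,4}
'e' @ 6: {1,2,5}  ✓accept
'd' @ 7: {3,4}
'e' @ 8: {1,2,5}  ✓accept
'd' @ 9: {3,4}
'e' @ 10: {1,2,5}  ✓accept
final: {1,2,5}; accept 1 in set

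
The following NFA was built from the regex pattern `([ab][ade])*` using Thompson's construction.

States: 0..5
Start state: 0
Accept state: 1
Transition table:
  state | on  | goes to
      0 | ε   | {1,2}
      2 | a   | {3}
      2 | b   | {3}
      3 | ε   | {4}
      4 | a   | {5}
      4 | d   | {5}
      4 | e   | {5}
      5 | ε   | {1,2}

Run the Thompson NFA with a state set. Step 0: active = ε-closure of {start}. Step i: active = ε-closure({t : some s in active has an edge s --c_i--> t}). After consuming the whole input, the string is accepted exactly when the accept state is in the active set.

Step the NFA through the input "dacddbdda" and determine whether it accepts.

start: ε-closure({0}) = {0,1,2}
'd' @ 1: {}  — no active states
rest 'acddbdda' ignored (set empty)
after full input: {}  (accept=1 not in)

Answer: REJECT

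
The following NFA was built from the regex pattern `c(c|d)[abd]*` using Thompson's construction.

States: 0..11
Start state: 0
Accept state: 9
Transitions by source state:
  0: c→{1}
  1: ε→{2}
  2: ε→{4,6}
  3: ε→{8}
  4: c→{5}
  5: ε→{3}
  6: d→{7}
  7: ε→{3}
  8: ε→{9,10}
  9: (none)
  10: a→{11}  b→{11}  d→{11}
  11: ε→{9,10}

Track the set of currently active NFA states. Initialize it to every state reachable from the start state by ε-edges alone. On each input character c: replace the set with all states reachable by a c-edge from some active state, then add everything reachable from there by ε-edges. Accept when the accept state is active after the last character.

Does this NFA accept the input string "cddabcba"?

Answer: REJECT

Steps:
initial (ε-close {0}): {0}
'c' @ 1: {1,2,4,6}
'd' @ 2: {3,7,8,9,10}  [accepting]
'd' @ 3: {9,10,11}  [accepting]
'a' @ 4: {9,10,11}  [accepting]
'b' @ 5: {9,10,11}  [accepting]
'c' @ 6: {}  — dead — no transitions
rest 'ba' ignored (set empty)
end set {} — state 9 not in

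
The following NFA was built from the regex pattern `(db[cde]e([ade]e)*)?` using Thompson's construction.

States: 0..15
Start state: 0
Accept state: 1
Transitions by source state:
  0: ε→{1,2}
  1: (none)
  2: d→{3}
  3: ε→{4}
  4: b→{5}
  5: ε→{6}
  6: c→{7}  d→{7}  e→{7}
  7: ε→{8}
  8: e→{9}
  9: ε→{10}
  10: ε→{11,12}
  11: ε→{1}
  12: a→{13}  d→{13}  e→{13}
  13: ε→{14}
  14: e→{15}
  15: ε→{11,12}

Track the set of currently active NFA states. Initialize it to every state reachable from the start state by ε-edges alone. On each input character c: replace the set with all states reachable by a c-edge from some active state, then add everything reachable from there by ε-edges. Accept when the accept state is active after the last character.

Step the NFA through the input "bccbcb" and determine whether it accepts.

initial (ε-close {0}): {0,1,2}
'b' @ 1: {}  — no active states
rest 'ccbcb' ignored (set empty)
after full input: {}  (accept=1 not in)

Answer: REJECT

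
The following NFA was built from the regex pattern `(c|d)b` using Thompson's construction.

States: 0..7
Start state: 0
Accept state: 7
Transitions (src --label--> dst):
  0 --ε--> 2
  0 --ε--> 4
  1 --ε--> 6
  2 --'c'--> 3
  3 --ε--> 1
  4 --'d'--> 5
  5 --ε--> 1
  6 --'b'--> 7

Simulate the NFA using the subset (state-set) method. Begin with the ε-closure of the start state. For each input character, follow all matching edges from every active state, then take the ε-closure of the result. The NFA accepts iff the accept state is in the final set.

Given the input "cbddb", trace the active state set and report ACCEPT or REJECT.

Answer: REJECT

Trace:
start: ε-closure({0}) = {0,2,4}
'c' @ 1: {1,3,6}
'b' @ 2: {7}  [accepting]
'd' @ 3: {}  — state set empty
rest 'db' ignored (set empty)
final: {}; accept 7 not in set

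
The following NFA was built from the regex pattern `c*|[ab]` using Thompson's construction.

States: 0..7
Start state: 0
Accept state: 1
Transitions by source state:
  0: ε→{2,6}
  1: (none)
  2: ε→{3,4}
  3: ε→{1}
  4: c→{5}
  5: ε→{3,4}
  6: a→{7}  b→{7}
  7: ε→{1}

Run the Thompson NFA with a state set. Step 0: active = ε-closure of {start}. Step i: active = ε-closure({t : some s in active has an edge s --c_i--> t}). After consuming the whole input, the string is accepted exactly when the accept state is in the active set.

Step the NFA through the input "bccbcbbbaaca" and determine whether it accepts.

start: ε-closure({0}) = {0,1,2,3,4,6}
'b' @ 1: {1,7}  [accepting]
'c' @ 2: {}  — dead — no transitions
rest 'cbcbbbaaca' ignored (set empty)
end set {} — state 1 not in

Answer: REJECT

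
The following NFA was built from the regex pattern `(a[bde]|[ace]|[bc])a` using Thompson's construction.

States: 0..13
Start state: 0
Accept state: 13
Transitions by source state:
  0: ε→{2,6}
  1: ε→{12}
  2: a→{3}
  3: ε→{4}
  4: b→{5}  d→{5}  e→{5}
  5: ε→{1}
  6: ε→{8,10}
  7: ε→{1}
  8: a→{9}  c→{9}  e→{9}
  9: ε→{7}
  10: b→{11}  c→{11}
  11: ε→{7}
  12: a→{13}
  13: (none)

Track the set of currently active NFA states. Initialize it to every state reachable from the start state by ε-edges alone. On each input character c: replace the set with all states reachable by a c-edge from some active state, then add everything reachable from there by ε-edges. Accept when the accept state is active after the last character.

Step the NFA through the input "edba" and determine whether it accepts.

Answer: REJECT

Steps:
initial (ε-close {0}): {0,2,6,8,10}
'e' @ 1: {1,7,9,12}
'd' @ 2: {}  — no active states
rest 'ba' ignored (set empty)
final: {}; accept 13 not in set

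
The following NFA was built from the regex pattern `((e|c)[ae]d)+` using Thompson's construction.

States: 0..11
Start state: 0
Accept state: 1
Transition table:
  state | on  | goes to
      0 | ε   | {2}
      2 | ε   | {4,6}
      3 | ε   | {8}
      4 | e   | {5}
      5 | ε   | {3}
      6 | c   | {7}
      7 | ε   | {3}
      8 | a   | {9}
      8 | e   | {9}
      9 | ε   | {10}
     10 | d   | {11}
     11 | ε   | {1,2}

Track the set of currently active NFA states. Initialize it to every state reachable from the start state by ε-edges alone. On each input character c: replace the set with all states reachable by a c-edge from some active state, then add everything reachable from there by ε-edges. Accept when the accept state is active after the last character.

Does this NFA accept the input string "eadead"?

S₀ = ε-closure({0}) = {0,2,4,6}
'e' @ 1: {3,5,8}
'a' @ 2: {9,10}
'd' @ 3: {1,2,4,6,11}  (accept∈set)
'e' @ 4: {3,5,8}
'a' @ 5: {9,10}
'd' @ 6: {1,2,4,6,11}  (accept∈set)
end set {1,2,4,6,11} — state 1 in

Answer: ACCEPT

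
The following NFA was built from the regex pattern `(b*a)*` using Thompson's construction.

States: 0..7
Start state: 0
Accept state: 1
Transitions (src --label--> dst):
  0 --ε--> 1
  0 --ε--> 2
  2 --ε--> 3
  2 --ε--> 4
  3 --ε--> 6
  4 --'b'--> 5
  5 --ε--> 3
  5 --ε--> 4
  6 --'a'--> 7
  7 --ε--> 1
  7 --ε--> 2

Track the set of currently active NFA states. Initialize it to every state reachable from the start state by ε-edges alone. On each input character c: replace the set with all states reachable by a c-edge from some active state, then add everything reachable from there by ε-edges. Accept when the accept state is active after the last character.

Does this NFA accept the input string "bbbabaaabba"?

Answer: ACCEPT

Derivation:
start: ε-closure({0}) = {0,1,2,3,4,6}
'b' @ 1: {3,4,5,6}
'b' @ 2: {3,4,5,6}
'b' @ 3: {3,4,5,6}
'a' @ 4: {1,2,3,4,6,7}  (accept∈set)
'b' @ 5: {3,4,5,6}
'a' @ 6: {1,2,3,4,6,7}  (accept∈set)
'a' @ 7: {1,2,3,4,6,7}  (accept∈set)
'a' @ 8: {1,2,3,4,6,7}  (accept∈set)
'b' @ 9: {3,4,5,6}
'b' @ 10: {3,4,5,6}
'a' @ 11: {1,2,3,4,6,7}  (accept∈set)
end set {1,2,3,4,6,7} — state 1 in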